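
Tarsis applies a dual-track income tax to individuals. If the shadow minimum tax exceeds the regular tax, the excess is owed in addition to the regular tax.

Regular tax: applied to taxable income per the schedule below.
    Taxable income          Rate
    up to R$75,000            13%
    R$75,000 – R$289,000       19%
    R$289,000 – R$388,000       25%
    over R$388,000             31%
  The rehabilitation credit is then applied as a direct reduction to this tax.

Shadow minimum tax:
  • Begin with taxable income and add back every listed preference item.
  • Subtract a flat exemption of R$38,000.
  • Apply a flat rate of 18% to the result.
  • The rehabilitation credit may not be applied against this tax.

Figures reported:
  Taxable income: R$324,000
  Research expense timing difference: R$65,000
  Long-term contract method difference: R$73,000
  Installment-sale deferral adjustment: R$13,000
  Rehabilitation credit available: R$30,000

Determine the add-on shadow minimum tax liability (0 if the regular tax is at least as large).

R$49,500

Regular tax:
  R$75,000 × 13% = R$9,750
  R$214,000 × 19% = R$40,660
  R$35,000 × 25% = R$8,750
  → R$59,160
  Less rehabilitation credit R$30,000 → R$29,160

Shadow minimum tax:
  Adjusted income: R$324,000 + R$65,000 + R$73,000 + R$13,000 = R$475,000
  Less exemption R$38,000 → base R$437,000
  R$437,000 × 18% = R$78,660

Excess of shadow minimum tax over regular tax: R$78,660 − R$29,160 = R$49,500.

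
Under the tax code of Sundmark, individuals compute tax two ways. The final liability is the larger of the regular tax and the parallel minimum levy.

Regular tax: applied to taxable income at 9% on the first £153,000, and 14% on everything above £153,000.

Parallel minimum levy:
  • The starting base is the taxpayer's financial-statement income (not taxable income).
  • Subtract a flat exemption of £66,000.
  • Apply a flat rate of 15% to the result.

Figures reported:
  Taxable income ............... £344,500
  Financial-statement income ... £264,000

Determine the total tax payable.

£40,580

Parallel minimum levy:
  Base (financial-statement income): £264,000
  Less exemption £66,000 → base £198,000
  £198,000 × 15% = £29,700

Regular tax:
  £153,000 × 9% = £13,770
  £191,500 × 14% = £26,810
  → £40,580

£40,580 > £29,700, so the regular tax governs.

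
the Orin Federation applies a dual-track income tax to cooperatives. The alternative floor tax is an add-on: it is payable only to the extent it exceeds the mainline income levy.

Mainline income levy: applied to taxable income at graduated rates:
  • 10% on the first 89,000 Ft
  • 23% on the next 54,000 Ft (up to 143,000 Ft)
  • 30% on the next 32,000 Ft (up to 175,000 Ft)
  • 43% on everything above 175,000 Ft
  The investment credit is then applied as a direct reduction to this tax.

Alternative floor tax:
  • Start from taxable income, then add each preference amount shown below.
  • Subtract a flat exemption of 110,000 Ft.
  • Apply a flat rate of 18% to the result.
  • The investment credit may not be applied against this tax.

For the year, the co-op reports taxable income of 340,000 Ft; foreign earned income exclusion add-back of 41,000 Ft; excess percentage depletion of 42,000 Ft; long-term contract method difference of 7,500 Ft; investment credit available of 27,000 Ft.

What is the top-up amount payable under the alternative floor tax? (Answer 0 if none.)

Mainline income levy:
  89,000 Ft × 10% = 8,900 Ft
  54,000 Ft × 23% = 12,420 Ft
  32,000 Ft × 30% = 9,600 Ft
  165,000 Ft × 43% = 70,950 Ft
  → 101,870 Ft
  Less investment credit 27,000 Ft → 74,870 Ft

Alternative floor tax:
  Adjusted income: 340,000 Ft + 41,000 Ft + 42,000 Ft + 7,500 Ft = 430,500 Ft
  Less exemption 110,000 Ft → base 320,500 Ft
  320,500 Ft × 18% = 57,690 Ft

57,690 Ft ≤ 74,870 Ft, so no add-on is due.

0 Ft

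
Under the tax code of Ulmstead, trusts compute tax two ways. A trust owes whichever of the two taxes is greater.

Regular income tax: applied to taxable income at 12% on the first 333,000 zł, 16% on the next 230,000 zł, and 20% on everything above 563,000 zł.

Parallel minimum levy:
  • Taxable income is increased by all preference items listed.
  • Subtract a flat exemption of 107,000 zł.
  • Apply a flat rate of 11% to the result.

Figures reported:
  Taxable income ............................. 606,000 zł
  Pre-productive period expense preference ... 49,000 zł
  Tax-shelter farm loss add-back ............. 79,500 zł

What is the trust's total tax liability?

Regular income tax:
  333,000 zł × 12% = 39,960 zł
  230,000 zł × 16% = 36,800 zł
  43,000 zł × 20% = 8,600 zł
  → 85,360 zł

Parallel minimum levy:
  Adjusted income: 606,000 zł + 49,000 zł + 79,500 zł = 734,500 zł
  Less exemption 107,000 zł → base 627,500 zł
  627,500 zł × 11% = 69,025 zł

85,360 zł > 69,025 zł, so the regular income tax governs.

85,360 zł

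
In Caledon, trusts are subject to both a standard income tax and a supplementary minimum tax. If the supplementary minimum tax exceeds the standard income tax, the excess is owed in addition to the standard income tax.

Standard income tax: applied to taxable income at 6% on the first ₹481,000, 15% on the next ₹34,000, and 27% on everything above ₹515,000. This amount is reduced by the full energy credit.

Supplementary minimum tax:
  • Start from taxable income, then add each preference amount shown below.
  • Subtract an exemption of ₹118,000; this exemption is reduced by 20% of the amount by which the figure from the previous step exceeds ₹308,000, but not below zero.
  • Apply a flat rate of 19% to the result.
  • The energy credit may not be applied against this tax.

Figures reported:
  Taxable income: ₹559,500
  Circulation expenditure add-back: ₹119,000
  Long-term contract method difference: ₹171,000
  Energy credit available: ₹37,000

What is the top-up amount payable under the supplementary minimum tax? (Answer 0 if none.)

Standard income tax:
  ₹481,000 × 6% = ₹28,860
  ₹34,000 × 15% = ₹5,100
  ₹44,500 × 27% = ₹12,015
  → ₹45,975
  Less energy credit ₹37,000 → ₹8,975

Supplementary minimum tax:
  Adjusted income: ₹559,500 + ₹119,000 + ₹171,000 = ₹849,500
  Exemption: ₹118,000 − 20% × (₹849,500 − ₹308,000) = ₹118,000 − ₹108,300 = ₹9,700
  Base: ₹849,500 − ₹9,700 = ₹839,800
  ₹839,800 × 19% = ₹159,562

Excess of supplementary minimum tax over standard income tax: ₹159,562 − ₹8,975 = ₹150,587.

₹150,587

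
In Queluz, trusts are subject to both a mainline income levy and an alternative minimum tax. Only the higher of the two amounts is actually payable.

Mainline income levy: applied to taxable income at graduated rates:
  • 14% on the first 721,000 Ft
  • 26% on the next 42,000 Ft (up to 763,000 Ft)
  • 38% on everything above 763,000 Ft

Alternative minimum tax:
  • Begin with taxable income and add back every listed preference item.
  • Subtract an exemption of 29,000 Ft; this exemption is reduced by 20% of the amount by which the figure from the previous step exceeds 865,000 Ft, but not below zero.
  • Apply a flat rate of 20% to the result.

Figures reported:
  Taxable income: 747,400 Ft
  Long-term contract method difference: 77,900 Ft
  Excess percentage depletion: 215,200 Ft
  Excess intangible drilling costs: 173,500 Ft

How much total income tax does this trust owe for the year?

Mainline income levy:
  721,000 Ft × 14% = 100,940 Ft
  26,400 Ft × 26% = 6,864 Ft
  → 107,804 Ft

Alternative minimum tax:
  Adjusted income: 747,400 Ft + 77,900 Ft + 215,200 Ft + 173,500 Ft = 1,214,000 Ft
  Exemption: 20% × (1,214,000 Ft − 865,000 Ft) = 69,800 Ft ≥ 29,000 Ft, so the exemption is fully phased out
  Base: 1,214,000 Ft − 0 Ft = 1,214,000 Ft
  1,214,000 Ft × 20% = 242,800 Ft

242,800 Ft > 107,804 Ft, so the alternative minimum tax is the binding amount.

242,800 Ft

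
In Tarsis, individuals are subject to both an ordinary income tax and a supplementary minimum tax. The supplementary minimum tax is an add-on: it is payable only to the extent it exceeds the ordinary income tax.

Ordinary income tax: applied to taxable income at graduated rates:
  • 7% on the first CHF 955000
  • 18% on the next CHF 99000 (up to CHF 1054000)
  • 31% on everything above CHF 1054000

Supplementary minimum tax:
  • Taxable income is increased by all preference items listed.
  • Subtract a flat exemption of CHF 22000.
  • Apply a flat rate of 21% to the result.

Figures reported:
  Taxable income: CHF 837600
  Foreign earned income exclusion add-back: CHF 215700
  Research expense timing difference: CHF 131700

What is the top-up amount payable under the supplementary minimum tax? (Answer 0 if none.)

CHF 185598

Ordinary income tax:
  CHF 837600 × 7% = CHF 58632

Supplementary minimum tax:
  Adjusted income: CHF 837600 + CHF 215700 + CHF 131700 = CHF 1185000
  Less exemption CHF 22000 → base CHF 1163000
  CHF 1163000 × 21% = CHF 244230

Excess of supplementary minimum tax over ordinary income tax: CHF 244230 − CHF 58632 = CHF 185598.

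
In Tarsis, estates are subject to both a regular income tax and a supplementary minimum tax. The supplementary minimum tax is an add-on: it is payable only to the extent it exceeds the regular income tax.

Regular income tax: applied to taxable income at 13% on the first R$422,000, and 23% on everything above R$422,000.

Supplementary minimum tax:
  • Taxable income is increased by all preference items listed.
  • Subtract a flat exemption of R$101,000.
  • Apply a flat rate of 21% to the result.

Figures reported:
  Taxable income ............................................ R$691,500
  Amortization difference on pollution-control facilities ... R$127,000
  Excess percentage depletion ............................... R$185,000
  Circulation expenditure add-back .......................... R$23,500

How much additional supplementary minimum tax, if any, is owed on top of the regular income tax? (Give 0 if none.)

Supplementary minimum tax:
  Adjusted income: R$691,500 + R$127,000 + R$185,000 + R$23,500 = R$1,027,000
  Less exemption R$101,000 → base R$926,000
  R$926,000 × 21% = R$194,460

Regular income tax:
  R$422,000 × 13% = R$54,860
  R$269,500 × 23% = R$61,985
  → R$116,845

Excess of supplementary minimum tax over regular income tax: R$194,460 − R$116,845 = R$77,615.

R$77,615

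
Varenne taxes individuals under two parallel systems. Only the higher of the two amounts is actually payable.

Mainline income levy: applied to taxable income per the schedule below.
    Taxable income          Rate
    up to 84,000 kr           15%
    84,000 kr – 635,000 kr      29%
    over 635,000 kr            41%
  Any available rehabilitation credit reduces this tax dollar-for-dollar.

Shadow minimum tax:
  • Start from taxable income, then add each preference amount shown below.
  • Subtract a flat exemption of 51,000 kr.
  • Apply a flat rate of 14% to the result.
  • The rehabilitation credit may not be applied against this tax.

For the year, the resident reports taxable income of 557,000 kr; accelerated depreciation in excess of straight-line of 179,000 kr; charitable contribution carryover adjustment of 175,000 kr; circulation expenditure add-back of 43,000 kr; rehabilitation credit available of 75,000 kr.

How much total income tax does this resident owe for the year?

126,420 kr

Shadow minimum tax:
  Adjusted income: 557,000 kr + 179,000 kr + 175,000 kr + 43,000 kr = 954,000 kr
  Less exemption 51,000 kr → base 903,000 kr
  903,000 kr × 14% = 126,420 kr

Mainline income levy:
  84,000 kr × 15% = 12,600 kr
  473,000 kr × 29% = 137,170 kr
  → 149,770 kr
  Less rehabilitation credit 75,000 kr → 74,770 kr

126,420 kr > 74,770 kr, so the shadow minimum tax is the binding amount.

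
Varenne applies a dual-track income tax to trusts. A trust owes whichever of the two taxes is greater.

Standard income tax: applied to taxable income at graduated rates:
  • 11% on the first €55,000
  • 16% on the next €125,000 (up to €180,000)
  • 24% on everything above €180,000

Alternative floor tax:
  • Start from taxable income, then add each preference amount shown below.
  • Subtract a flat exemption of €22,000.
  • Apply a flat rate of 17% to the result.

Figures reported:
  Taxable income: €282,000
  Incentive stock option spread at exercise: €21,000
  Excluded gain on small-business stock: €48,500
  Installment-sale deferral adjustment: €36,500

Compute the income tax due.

Standard income tax:
  €55,000 × 11% = €6,050
  €125,000 × 16% = €20,000
  €102,000 × 24% = €24,480
  → €50,530

Alternative floor tax:
  Adjusted income: €282,000 + €21,000 + €48,500 + €36,500 = €388,000
  Less exemption €22,000 → base €366,000
  €366,000 × 17% = €62,220

€62,220 > €50,530, so the alternative floor tax is the binding amount.

€62,220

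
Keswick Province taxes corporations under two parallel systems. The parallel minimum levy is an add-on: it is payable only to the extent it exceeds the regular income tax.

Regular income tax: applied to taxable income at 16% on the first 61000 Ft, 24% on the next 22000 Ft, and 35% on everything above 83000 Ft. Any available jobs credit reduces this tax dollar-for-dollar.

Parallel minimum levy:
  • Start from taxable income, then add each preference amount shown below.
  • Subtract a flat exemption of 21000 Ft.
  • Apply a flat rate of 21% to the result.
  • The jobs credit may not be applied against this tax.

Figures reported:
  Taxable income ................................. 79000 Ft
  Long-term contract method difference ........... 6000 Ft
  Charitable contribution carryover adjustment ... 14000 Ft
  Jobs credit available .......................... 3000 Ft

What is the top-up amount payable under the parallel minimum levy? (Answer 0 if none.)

Regular income tax:
  61000 Ft × 16% = 9760 Ft
  18000 Ft × 24% = 4320 Ft
  → 14080 Ft
  Less jobs credit 3000 Ft → 11080 Ft

Parallel minimum levy:
  Adjusted income: 79000 Ft + 6000 Ft + 14000 Ft = 99000 Ft
  Less exemption 21000 Ft → base 78000 Ft
  78000 Ft × 21% = 16380 Ft

Excess of parallel minimum levy over regular income tax: 16380 Ft − 11080 Ft = 5300 Ft.

5300 Ft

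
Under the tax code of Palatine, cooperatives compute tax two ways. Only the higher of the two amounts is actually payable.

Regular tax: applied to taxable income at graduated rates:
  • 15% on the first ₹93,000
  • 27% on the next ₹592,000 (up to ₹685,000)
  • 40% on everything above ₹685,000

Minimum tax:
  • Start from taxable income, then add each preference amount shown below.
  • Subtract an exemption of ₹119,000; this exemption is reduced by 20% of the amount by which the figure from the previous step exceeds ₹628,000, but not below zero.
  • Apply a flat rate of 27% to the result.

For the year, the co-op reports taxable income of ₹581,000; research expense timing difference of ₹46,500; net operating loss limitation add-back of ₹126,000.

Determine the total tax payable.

Regular tax:
  ₹93,000 × 15% = ₹13,950
  ₹488,000 × 27% = ₹131,760
  → ₹145,710

Minimum tax:
  Adjusted income: ₹581,000 + ₹46,500 + ₹126,000 = ₹753,500
  Exemption: ₹119,000 − 20% × (₹753,500 − ₹628,000) = ₹119,000 − ₹25,100 = ₹93,900
  Base: ₹753,500 − ₹93,900 = ₹659,600
  ₹659,600 × 27% = ₹178,092

₹178,092 > ₹145,710, so the minimum tax is the binding amount.

₹178,092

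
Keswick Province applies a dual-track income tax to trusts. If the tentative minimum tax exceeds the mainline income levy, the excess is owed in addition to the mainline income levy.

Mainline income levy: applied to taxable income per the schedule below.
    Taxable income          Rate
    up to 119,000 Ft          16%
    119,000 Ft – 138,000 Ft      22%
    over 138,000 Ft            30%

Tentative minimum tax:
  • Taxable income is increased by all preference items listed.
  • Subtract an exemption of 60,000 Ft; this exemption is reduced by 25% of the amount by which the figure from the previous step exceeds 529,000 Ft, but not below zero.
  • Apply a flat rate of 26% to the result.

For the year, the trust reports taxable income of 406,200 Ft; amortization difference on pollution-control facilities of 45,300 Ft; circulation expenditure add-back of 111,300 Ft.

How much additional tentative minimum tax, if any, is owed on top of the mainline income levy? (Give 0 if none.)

Mainline income levy:
  119,000 Ft × 16% = 19,040 Ft
  19,000 Ft × 22% = 4,180 Ft
  268,200 Ft × 30% = 80,460 Ft
  → 103,680 Ft

Tentative minimum tax:
  Adjusted income: 406,200 Ft + 45,300 Ft + 111,300 Ft = 562,800 Ft
  Exemption: 60,000 Ft − 25% × (562,800 Ft − 529,000 Ft) = 60,000 Ft − 8,450 Ft = 51,550 Ft
  Base: 562,800 Ft − 51,550 Ft = 511,250 Ft
  511,250 Ft × 26% = 132,925 Ft

Excess of tentative minimum tax over mainline income levy: 132,925 Ft − 103,680 Ft = 29,245 Ft.

29,245 Ft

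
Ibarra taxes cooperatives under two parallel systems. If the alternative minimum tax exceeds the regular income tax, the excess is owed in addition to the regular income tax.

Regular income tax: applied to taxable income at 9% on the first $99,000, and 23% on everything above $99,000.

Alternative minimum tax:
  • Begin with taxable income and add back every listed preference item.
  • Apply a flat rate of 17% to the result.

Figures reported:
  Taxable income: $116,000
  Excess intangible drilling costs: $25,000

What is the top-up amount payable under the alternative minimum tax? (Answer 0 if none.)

Alternative minimum tax:
  Adjusted income: $116,000 + $25,000 = $141,000
  $141,000 × 17% = $23,970

Regular income tax:
  $99,000 × 9% = $8,910
  $17,000 × 23% = $3,910
  → $12,820

Excess of alternative minimum tax over regular income tax: $23,970 − $12,820 = $11,150.

$11,150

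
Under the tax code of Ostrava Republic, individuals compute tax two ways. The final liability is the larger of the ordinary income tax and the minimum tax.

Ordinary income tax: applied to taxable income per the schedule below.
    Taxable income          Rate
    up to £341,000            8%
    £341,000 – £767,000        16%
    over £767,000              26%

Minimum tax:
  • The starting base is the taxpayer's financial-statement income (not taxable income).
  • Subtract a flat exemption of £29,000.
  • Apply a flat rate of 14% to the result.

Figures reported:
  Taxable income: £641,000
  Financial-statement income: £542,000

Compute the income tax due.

Minimum tax:
  Base (financial-statement income): £542,000
  Less exemption £29,000 → base £513,000
  £513,000 × 14% = £71,820

Ordinary income tax:
  £341,000 × 8% = £27,280
  £300,000 × 16% = £48,000
  → £75,280

£75,280 > £71,820, so the ordinary income tax governs.

£75,280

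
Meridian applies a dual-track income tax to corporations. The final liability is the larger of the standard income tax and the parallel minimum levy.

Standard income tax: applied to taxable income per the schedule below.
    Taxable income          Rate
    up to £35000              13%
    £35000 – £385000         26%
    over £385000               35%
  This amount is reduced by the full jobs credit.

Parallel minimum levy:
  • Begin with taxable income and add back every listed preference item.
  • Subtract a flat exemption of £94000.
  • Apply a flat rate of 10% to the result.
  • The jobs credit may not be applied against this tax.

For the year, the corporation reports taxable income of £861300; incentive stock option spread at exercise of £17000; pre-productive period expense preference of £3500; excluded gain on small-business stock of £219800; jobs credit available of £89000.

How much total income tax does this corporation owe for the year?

Standard income tax:
  £35000 × 13% = £4550
  £350000 × 26% = £91000
  £476300 × 35% = £166705
  → £262255
  Less jobs credit £89000 → £173255

Parallel minimum levy:
  Adjusted income: £861300 + £17000 + £3500 + £219800 = £1101600
  Less exemption £94000 → base £1007600
  £1007600 × 10% = £100760

£173255 > £100760, so the standard income tax governs.

£173255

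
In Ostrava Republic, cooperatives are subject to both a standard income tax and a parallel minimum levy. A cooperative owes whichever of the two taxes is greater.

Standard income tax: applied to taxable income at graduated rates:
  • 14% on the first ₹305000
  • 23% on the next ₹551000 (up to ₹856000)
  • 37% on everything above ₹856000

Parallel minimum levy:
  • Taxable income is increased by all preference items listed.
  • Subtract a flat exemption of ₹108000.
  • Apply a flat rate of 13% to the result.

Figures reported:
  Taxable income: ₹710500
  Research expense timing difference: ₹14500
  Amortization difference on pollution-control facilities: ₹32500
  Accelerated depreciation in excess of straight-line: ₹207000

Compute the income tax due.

Standard income tax:
  ₹305000 × 14% = ₹42700
  ₹405500 × 23% = ₹93265
  → ₹135965

Parallel minimum levy:
  Adjusted income: ₹710500 + ₹14500 + ₹32500 + ₹207000 = ₹964500
  Less exemption ₹108000 → base ₹856500
  ₹856500 × 13% = ₹111345

₹135965 > ₹111345, so the standard income tax governs.

₹135965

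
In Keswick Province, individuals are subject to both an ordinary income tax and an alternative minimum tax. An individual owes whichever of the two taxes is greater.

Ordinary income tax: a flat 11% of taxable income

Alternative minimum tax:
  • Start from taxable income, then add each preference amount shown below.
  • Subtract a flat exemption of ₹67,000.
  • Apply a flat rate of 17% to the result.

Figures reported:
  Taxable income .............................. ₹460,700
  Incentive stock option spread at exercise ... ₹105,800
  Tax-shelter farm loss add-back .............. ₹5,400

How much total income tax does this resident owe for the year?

Ordinary income tax:
  ₹460,700 × 11% = ₹50,677

Alternative minimum tax:
  Adjusted income: ₹460,700 + ₹105,800 + ₹5,400 = ₹571,900
  Less exemption ₹67,000 → base ₹504,900
  ₹504,900 × 17% = ₹85,833

₹85,833 > ₹50,677, so the alternative minimum tax is the binding amount.

₹85,833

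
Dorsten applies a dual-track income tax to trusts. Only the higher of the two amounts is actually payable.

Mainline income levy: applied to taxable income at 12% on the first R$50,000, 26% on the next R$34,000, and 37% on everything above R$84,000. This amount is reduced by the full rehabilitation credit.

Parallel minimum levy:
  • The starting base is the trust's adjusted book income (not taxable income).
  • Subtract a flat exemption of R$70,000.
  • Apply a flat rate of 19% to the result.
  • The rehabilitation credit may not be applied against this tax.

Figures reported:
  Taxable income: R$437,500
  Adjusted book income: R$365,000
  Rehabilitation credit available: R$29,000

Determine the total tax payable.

Parallel minimum levy:
  Base (adjusted book income): R$365,000
  Less exemption R$70,000 → base R$295,000
  R$295,000 × 19% = R$56,050

Mainline income levy:
  R$50,000 × 12% = R$6,000
  R$34,000 × 26% = R$8,840
  R$353,500 × 37% = R$130,795
  → R$145,635
  Less rehabilitation credit R$29,000 → R$116,635

R$116,635 > R$56,050, so the mainline income levy governs.

R$116,635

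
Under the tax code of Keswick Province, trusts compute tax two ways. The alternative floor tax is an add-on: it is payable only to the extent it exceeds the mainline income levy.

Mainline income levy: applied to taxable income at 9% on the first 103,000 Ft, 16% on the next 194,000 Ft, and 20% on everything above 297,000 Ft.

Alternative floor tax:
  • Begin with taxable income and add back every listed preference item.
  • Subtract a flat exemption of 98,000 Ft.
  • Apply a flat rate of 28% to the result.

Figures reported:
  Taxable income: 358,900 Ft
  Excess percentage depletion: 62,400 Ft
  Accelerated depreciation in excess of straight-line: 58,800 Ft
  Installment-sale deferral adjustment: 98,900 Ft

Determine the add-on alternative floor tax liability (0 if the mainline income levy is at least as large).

Mainline income levy:
  103,000 Ft × 9% = 9,270 Ft
  194,000 Ft × 16% = 31,040 Ft
  61,900 Ft × 20% = 12,380 Ft
  → 52,690 Ft

Alternative floor tax:
  Adjusted income: 358,900 Ft + 62,400 Ft + 58,800 Ft + 98,900 Ft = 579,000 Ft
  Less exemption 98,000 Ft → base 481,000 Ft
  481,000 Ft × 28% = 134,680 Ft

Excess of alternative floor tax over mainline income levy: 134,680 Ft − 52,690 Ft = 81,990 Ft.

81,990 Ft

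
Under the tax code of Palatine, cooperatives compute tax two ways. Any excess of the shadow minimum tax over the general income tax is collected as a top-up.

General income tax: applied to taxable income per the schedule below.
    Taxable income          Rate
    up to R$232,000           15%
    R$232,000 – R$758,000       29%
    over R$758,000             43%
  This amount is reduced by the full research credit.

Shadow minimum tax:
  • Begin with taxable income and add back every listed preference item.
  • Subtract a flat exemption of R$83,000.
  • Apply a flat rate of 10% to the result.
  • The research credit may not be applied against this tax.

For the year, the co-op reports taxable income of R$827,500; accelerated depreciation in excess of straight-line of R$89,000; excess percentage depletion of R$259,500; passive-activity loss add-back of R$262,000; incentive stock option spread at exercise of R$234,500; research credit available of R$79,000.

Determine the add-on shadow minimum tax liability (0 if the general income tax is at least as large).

General income tax:
  R$232,000 × 15% = R$34,800
  R$526,000 × 29% = R$152,540
  R$69,500 × 43% = R$29,885
  → R$217,225
  Less research credit R$79,000 → R$138,225

Shadow minimum tax:
  Adjusted income: R$827,500 + R$89,000 + R$259,500 + R$262,000 + R$234,500 = R$1,672,500
  Less exemption R$83,000 → base R$1,589,500
  R$1,589,500 × 10% = R$158,950

Excess of shadow minimum tax over general income tax: R$158,950 − R$138,225 = R$20,725.

R$20,725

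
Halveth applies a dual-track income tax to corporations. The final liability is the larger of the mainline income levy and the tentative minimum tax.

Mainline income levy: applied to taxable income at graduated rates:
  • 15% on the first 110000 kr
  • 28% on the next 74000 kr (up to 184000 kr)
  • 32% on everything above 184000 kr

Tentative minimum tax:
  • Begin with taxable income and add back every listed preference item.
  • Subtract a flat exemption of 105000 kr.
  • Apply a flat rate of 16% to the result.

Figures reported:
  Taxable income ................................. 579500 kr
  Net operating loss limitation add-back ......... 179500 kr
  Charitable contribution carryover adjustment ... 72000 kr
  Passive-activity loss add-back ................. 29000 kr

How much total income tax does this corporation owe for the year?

163780 kr

Mainline income levy:
  110000 kr × 15% = 16500 kr
  74000 kr × 28% = 20720 kr
  395500 kr × 32% = 126560 kr
  → 163780 kr

Tentative minimum tax:
  Adjusted income: 579500 kr + 179500 kr + 72000 kr + 29000 kr = 860000 kr
  Less exemption 105000 kr → base 755000 kr
  755000 kr × 16% = 120800 kr

163780 kr > 120800 kr, so the mainline income levy governs.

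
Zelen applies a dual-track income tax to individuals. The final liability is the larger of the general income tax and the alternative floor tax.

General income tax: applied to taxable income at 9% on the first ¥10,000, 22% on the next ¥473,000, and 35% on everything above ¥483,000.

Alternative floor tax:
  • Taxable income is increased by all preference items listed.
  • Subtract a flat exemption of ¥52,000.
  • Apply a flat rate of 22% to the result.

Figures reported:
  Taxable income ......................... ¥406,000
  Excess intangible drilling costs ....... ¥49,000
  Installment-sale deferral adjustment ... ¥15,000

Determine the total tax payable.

Alternative floor tax:
  Adjusted income: ¥406,000 + ¥49,000 + ¥15,000 = ¥470,000
  Less exemption ¥52,000 → base ¥418,000
  ¥418,000 × 22% = ¥91,960

General income tax:
  ¥10,000 × 9% = ¥900
  ¥396,000 × 22% = ¥87,120
  → ¥88,020

¥91,960 > ¥88,020, so the alternative floor tax is the binding amount.

¥91,960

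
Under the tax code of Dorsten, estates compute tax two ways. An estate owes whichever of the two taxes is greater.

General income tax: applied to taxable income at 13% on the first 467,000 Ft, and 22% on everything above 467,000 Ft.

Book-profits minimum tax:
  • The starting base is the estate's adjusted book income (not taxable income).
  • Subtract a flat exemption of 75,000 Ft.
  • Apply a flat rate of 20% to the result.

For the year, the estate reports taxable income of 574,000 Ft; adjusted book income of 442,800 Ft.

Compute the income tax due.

84,250 Ft

General income tax:
  467,000 Ft × 13% = 60,710 Ft
  107,000 Ft × 22% = 23,540 Ft
  → 84,250 Ft

Book-profits minimum tax:
  Base (adjusted book income): 442,800 Ft
  Less exemption 75,000 Ft → base 367,800 Ft
  367,800 Ft × 20% = 73,560 Ft

84,250 Ft > 73,560 Ft, so the general income tax governs.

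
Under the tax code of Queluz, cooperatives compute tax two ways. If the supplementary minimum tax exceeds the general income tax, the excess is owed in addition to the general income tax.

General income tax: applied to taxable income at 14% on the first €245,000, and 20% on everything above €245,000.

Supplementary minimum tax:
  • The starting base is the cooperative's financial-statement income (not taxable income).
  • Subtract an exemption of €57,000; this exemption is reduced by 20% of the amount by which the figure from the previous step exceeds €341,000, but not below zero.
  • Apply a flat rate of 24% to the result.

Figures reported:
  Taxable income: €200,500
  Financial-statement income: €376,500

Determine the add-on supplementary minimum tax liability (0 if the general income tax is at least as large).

Supplementary minimum tax:
  Base (financial-statement income): €376,500
  Exemption: €57,000 − 20% × (€376,500 − €341,000) = €57,000 − €7,100 = €49,900
  Base: €376,500 − €49,900 = €326,600
  €326,600 × 24% = €78,384

General income tax:
  €200,500 × 14% = €28,070

Excess of supplementary minimum tax over general income tax: €78,384 − €28,070 = €50,314.

€50,314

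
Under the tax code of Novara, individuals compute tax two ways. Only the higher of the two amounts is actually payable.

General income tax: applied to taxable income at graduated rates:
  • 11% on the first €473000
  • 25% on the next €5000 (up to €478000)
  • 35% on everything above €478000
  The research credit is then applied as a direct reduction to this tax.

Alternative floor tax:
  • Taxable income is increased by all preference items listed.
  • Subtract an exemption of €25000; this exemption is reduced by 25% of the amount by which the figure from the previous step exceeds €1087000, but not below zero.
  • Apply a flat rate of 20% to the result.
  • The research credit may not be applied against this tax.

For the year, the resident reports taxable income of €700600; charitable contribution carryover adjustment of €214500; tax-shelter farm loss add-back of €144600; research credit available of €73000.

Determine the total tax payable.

€206940

General income tax:
  €473000 × 11% = €52030
  €5000 × 25% = €1250
  €222600 × 35% = €77910
  → €131190
  Less research credit €73000 → €58190

Alternative floor tax:
  Adjusted income: €700600 + €214500 + €144600 = €1059700
  Exemption: €1059700 ≤ €1087000, so full €25000 applies
  Base: €1059700 − €25000 = €1034700
  €1034700 × 20% = €206940

€206940 > €58190, so the alternative floor tax is the binding amount.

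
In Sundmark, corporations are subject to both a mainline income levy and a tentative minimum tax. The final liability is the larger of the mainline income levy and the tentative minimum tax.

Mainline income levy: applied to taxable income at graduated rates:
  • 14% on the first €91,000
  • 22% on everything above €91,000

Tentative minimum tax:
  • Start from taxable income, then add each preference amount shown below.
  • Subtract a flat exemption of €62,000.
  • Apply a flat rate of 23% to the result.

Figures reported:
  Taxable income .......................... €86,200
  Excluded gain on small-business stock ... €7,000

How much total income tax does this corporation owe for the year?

Mainline income levy:
  €86,200 × 14% = €12,068

Tentative minimum tax:
  Adjusted income: €86,200 + €7,000 = €93,200
  Less exemption €62,000 → base €31,200
  €31,200 × 23% = €7,176

€12,068 > €7,176, so the mainline income levy governs.

€12,068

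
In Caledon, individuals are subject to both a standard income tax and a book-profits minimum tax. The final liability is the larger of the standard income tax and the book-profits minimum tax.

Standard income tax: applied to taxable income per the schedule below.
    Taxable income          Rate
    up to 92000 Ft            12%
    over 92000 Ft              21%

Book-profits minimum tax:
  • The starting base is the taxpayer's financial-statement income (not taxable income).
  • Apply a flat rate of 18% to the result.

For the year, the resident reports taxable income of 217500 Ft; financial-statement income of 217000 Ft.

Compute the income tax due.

39060 Ft

Book-profits minimum tax:
  Base (financial-statement income): 217000 Ft
  217000 Ft × 18% = 39060 Ft

Standard income tax:
  92000 Ft × 12% = 11040 Ft
  125500 Ft × 21% = 26355 Ft
  → 37395 Ft

39060 Ft > 37395 Ft, so the book-profits minimum tax is the binding amount.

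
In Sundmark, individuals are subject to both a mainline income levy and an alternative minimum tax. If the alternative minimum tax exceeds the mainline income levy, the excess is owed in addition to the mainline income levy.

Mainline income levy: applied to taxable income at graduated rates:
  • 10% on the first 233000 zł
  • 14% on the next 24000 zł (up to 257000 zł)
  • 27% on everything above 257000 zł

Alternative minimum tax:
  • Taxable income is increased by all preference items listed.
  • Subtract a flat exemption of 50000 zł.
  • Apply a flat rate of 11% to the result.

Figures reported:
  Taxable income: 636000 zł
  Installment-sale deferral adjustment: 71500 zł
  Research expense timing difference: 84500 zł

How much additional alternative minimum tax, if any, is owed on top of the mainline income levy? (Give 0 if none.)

Mainline income levy:
  233000 zł × 10% = 23300 zł
  24000 zł × 14% = 3360 zł
  379000 zł × 27% = 102330 zł
  → 128990 zł

Alternative minimum tax:
  Adjusted income: 636000 zł + 71500 zł + 84500 zł = 792000 zł
  Less exemption 50000 zł → base 742000 zł
  742000 zł × 11% = 81620 zł

81620 zł ≤ 128990 zł, so no add-on is due.

0 zł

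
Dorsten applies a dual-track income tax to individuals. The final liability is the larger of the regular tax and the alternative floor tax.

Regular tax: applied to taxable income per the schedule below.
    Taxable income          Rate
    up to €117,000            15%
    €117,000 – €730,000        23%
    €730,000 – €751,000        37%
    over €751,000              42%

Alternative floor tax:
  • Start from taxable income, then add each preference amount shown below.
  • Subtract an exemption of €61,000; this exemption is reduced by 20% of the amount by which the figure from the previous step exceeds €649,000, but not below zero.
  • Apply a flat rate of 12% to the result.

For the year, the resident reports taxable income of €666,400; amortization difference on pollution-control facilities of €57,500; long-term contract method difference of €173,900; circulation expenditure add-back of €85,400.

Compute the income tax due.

Regular tax:
  €117,000 × 15% = €17,550
  €549,400 × 23% = €126,362
  → €143,912

Alternative floor tax:
  Adjusted income: €666,400 + €57,500 + €173,900 + €85,400 = €983,200
  Exemption: 20% × (€983,200 − €649,000) = €66,840 ≥ €61,000, so the exemption is fully phased out
  Base: €983,200 − €0 = €983,200
  €983,200 × 12% = €117,984

€143,912 > €117,984, so the regular tax governs.

€143,912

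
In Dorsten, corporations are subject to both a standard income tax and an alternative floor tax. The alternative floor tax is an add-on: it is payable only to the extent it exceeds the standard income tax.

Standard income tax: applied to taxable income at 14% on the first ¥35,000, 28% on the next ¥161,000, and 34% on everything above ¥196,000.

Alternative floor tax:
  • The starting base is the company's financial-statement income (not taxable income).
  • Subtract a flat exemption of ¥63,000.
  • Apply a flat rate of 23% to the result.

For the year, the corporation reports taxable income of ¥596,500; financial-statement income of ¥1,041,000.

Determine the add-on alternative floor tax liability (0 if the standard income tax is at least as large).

¥38,790

Standard income tax:
  ¥35,000 × 14% = ¥4,900
  ¥161,000 × 28% = ¥45,080
  ¥400,500 × 34% = ¥136,170
  → ¥186,150

Alternative floor tax:
  Base (financial-statement income): ¥1,041,000
  Less exemption ¥63,000 → base ¥978,000
  ¥978,000 × 23% = ¥224,940

Excess of alternative floor tax over standard income tax: ¥224,940 − ¥186,150 = ¥38,790.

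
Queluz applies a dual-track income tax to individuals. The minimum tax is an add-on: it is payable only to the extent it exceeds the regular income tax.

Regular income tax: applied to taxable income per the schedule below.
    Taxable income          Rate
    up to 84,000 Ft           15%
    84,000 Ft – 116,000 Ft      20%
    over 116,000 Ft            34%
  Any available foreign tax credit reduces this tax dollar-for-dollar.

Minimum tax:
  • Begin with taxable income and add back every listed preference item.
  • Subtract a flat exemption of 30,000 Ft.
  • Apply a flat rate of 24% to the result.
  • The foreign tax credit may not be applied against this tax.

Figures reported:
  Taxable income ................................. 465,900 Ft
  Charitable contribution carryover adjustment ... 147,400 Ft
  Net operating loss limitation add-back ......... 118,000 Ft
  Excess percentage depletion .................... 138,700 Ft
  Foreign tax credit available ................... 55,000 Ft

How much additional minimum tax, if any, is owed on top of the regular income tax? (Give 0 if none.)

Minimum tax:
  Adjusted income: 465,900 Ft + 147,400 Ft + 118,000 Ft + 138,700 Ft = 870,000 Ft
  Less exemption 30,000 Ft → base 840,000 Ft
  840,000 Ft × 24% = 201,600 Ft

Regular income tax:
  84,000 Ft × 15% = 12,600 Ft
  32,000 Ft × 20% = 6,400 Ft
  349,900 Ft × 34% = 118,966 Ft
  → 137,966 Ft
  Less foreign tax credit 55,000 Ft → 82,966 Ft

Excess of minimum tax over regular income tax: 201,600 Ft − 82,966 Ft = 118,634 Ft.

118,634 Ft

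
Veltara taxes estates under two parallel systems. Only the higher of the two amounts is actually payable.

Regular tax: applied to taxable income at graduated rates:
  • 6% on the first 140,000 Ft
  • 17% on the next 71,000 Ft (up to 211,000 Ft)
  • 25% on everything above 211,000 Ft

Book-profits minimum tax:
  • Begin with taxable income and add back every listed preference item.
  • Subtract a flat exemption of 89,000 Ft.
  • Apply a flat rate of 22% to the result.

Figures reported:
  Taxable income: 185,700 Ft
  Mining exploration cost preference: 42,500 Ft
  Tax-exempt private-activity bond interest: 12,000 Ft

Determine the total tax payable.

33,264 Ft

Regular tax:
  140,000 Ft × 6% = 8,400 Ft
  45,700 Ft × 17% = 7,769 Ft
  → 16,169 Ft

Book-profits minimum tax:
  Adjusted income: 185,700 Ft + 42,500 Ft + 12,000 Ft = 240,200 Ft
  Less exemption 89,000 Ft → base 151,200 Ft
  151,200 Ft × 22% = 33,264 Ft

33,264 Ft > 16,169 Ft, so the book-profits minimum tax is the binding amount.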